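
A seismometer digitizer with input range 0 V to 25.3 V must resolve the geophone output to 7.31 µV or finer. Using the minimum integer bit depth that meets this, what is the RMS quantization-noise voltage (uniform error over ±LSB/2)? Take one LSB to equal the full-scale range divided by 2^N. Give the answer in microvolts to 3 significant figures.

1.74 µV

Span = 25.3 V.
Need 2^N ≥ 25.3 V / 7.31 µV = 3.461e6 → N_min = 22.
LSB = 25.3 V / 2^22 = 6.0320 µV.
V_rms = LSB/√12 = 1.74 µV.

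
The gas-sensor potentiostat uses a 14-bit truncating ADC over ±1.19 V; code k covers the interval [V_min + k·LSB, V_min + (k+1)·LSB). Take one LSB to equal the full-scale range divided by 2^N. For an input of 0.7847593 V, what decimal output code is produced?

The full-scale span is 1.19 − (-1.19) = 2.38 V. LSB = 2.38 V / 2^14 ≈ 145.3 µV.
V_in − V_min = 0.7847593 − (-1.19) = 1.9747593 V.
Divide by LSB: 1.9747593 × 16384/2.38 = 13594.3094.
Truncating gives code 13594.

13594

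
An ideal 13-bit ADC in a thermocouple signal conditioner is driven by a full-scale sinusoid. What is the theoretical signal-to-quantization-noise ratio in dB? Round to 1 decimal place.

Ideal quantization SNR: 6.02 × 13 + 1.76 dB = 80.0 dB.

80.0 dB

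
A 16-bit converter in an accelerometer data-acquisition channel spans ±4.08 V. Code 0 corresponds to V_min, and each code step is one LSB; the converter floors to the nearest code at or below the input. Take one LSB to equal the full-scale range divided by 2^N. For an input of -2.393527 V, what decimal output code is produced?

Full-scale range = 4.08 V − (-4.08 V) = 8.16 V. LSB = 8.16 V / 2^16 ≈ 124.5 µV.
code = ⌊(V_in − V_min)/LSB⌋ = ⌊(V_in − V_min) × 2^16 / range⌋
     = ⌊(-2.393527 − (-4.08)) × 65536 / 8.16⌋ = ⌊1.686473 × 65536/8.16⌋
     = ⌊13544.693⌋ = 13544.

13544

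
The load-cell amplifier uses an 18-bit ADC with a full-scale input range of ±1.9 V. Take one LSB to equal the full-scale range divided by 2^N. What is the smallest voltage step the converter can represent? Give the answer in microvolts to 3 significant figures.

14.5 µV

Span: 1.9 V − (-1.9 V) = 3.8 V.
There are 2^18 = 262144 steps.
Step size = 3.8/262144 V = 14.5 µV.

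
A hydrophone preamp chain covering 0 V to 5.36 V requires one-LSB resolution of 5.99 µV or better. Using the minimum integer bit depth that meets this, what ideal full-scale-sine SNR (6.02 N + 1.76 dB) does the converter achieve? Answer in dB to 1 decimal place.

V_FS = 5.36 V.
Required number of levels: 5.36/5.99 µV = 894820; smallest N with 2^N ≥ that is 20.
SNR = 6.02 × 20 + 1.76 = 122.16 dB.

122.2 dB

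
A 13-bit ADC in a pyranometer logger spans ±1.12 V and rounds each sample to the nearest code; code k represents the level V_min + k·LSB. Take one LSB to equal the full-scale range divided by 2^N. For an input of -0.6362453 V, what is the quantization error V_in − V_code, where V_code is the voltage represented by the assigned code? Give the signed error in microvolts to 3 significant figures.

+43.8 µV

Span: 1.12 V − (-1.12 V) = 2.24 V. LSB = 2.24 V / 2^13 ≈ 273.4 µV.
Position in LSBs: (-0.6362453 − (-1.12)) × 8192/2.24 = 1769.1600; rounding gives k = 1769.
V_code = -1.12 + (1769/8192) × 2.24 = -0.6362890625 V.
Error = V_in − V_code = -0.6362453 − (-0.6362890625) = +43.8 µV.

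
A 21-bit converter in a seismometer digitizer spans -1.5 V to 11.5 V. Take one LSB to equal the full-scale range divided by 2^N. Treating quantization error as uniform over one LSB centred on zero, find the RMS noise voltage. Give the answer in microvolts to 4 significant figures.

1.789 µV

Range = 11.5 − (-1.5) = 13 V.
LSB = 13 V ÷ 2^21 = 13/2097152 V = 6.19888 µV.
For a uniform distribution on [−LSB/2, +LSB/2], V_rms = LSB/√12 = 6.19888 µV/3.4641 = 1.789 µV.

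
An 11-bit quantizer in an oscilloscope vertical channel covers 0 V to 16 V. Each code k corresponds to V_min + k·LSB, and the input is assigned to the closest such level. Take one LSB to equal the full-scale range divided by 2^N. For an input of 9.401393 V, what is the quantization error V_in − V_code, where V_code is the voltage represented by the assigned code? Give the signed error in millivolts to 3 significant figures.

Full-scale range = 16 V. LSB = 16 V / 2^11 ≈ 7.813 mV.
(9.401393 − (0)) / LSB = 9.401393 × 2048/16 = 1203.3783. Nearest integer: k = 1203.
Reconstructed level: 0 + 1203 × 16/2048 V = 9.398437500 V.
Error = V_in − V_code = 9.401393 − (9.398437500) = +2.96 mV.

+2.96 mV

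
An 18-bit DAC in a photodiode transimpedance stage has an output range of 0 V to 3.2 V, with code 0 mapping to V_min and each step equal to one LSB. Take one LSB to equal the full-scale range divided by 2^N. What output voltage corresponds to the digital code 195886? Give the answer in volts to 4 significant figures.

Span = 3.2 V. LSB = 3.2 V / 2^18.
V_out = 0 + 195886 × (3.2/262144) V
      = 0 V + 2.39119 V = 2.39119 V.

2.391 V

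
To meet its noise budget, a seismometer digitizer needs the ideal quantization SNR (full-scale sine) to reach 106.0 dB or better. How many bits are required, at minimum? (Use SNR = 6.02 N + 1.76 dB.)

18 bits

N ≥ (106.0 − 1.76)/6.02 = 17.316 → N_min = 18.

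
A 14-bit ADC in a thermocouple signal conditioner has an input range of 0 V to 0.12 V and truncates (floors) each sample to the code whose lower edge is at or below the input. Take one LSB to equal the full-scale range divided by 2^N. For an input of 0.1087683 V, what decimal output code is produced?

14850

V_FS = 0.12 V. LSB = 0.12 V / 2^14 ≈ 7.324 µV.
code = ⌊(V_in − V_min)/LSB⌋ = ⌊(V_in − V_min) × 2^14 / range⌋
     = ⌊(0.1087683 − (0)) × 16384 / 0.12⌋ = ⌊0.1087683 × 16384/0.12⌋
     = ⌊14850.499⌋ = 14850.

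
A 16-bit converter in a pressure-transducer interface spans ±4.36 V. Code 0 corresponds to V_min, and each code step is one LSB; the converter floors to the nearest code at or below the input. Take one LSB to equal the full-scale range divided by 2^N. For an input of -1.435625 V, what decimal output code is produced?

The full-scale span is 4.36 − (-4.36) = 8.72 V. LSB = 8.72 V / 2^16 ≈ 133.1 µV.
(V_in − V_min) × 2^16/range = (-1.435625 − (-4.36)) × 65536/8.72 = 21978.422.
Floor → code = 21978.

21978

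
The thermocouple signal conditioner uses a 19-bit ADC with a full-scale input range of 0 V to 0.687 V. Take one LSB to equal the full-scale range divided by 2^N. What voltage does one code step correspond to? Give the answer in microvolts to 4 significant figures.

1.310 µV

V_FS = 0.687 V.
Number of codes = 2^19 = 524288.
LSB = 0.687 V / 2^19 = 1.310 µV.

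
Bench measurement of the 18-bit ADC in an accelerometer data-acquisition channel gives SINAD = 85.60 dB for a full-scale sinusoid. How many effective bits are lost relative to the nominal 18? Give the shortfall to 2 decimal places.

4.07 bits

Effective bits = (85.60 − 1.76)/6.02 = 13.9269.
18 − 13.9269 = 4.07 bits below nominal.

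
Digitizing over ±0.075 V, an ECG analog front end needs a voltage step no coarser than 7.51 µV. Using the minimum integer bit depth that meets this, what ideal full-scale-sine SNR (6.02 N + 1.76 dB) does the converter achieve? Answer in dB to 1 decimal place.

Range = 0.075 − (-0.075) = 0.15 V.
Need 2^N ≥ 0.15 V / 7.51 µV = 19970 → N_min = 15.
Ideal SNR at N = 15: 6.02·15 + 1.76 = 92.1 dB.

92.1 dB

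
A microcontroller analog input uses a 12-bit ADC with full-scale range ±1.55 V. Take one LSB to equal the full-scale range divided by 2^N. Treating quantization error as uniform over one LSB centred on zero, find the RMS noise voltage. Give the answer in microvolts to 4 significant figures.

218.5 µV

Span: 1.55 V − (-1.55 V) = 3.1 V.
LSB = 3.1 V ÷ 2^12 = 3.1/4096 V = 0.756836 mV.
V_rms = LSB/√12 = 0.756836 mV / √12 = 218.5 µV.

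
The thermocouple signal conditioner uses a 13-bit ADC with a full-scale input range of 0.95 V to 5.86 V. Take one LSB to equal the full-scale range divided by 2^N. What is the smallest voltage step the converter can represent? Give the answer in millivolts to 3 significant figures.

The full-scale span is 5.86 − (0.95) = 4.91 V.
Number of codes = 2^13 = 8192.
LSB = 4.91 V ÷ 2^13 = 4.91/8192 V = 0.599 mV.

0.599 mV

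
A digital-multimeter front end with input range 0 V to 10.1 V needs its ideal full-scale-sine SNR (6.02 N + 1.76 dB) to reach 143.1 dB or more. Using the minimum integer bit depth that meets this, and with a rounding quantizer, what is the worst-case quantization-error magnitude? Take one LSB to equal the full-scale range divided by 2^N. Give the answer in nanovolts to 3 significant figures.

301 nV

Span = 10.1 V.
Required N = ⌈(143.1 − 1.76)/6.02⌉ = ⌈23.478⌉ = 24.
LSB = 10.1 V / 2^24 = 0.60201 µV.
|e|_max = LSB/2 = 301 nV.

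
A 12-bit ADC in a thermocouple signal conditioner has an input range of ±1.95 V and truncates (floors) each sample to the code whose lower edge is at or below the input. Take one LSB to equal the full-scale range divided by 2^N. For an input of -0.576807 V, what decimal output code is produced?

Range = 1.95 − (-1.95) = 3.9 V. LSB = 3.9 V / 2^12 ≈ 0.9521 mV.
(V_in − V_min) × 2^12/range = (-0.576807 − (-1.95)) × 4096/3.9 = 1442.205.
Floor → code = 1442.

1442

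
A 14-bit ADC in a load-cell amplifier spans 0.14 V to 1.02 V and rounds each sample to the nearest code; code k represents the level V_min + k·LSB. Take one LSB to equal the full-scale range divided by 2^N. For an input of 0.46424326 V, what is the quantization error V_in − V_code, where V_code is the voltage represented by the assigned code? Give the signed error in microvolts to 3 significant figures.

−9.67 µV

Span: 1.02 V − (0.14 V) = 0.88 V. LSB = 0.88 V / 2^14 ≈ 53.71 µV.
Position in LSBs: (0.46424326 − (0.14)) × 16384/0.88 = 6036.8200; rounding gives k = 6037.
V_code = 0.14 + (6037/16384) × 0.88 = 0.46425292969 V.
V_in − V_code = 0.46424326 − (0.46425292969) = −9.67 µV.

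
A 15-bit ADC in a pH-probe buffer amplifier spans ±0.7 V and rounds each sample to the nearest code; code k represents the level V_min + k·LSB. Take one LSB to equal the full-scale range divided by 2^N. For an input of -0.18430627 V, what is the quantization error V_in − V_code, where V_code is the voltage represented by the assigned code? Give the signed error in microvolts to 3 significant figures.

The full-scale span is 0.7 − (-0.7) = 1.4 V. LSB = 1.4 V / 2^15 ≈ 42.72 µV.
(-0.18430627 − (-0.7)) / LSB = 0.51569373 × 32768/1.4 = 12070.1801. Nearest integer: k = 12070.
V_code = -0.7 + (12070/32768) × 1.4 = -0.18431396484 V.
e = -0.18430627 − (-0.18431396484) = +7.69 µV.

+7.69 µV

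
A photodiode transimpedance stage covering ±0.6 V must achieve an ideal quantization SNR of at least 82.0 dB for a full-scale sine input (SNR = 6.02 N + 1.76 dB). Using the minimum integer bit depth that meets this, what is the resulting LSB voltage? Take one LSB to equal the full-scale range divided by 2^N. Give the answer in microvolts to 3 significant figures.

Full-scale range = 0.6 V − (-0.6 V) = 1.2 V.
Solving 6.02 N ≥ 82.0 − 1.76: N ≥ 13.329. Round up → N = 14.
LSB = 1.2 V / 2^14 = 73.2 µV.

73.2 µV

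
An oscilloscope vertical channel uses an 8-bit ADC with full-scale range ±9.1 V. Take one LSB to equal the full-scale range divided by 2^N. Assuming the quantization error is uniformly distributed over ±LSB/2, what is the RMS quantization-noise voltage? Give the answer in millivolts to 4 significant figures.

20.52 mV

Full-scale range = 9.1 V − (-9.1 V) = 18.2 V.
One LSB is 18.2 V / 256 = 71.0938 mV.
V_rms = LSB/√12 = 71.0938 mV / √12 = 20.52 mV.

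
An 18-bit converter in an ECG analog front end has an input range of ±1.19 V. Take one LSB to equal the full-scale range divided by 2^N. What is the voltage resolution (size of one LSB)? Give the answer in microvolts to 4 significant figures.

9.079 µV

The full-scale span is 1.19 − (-1.19) = 2.38 V.
There are 2^18 = 262144 steps.
LSB = 2.38 V ÷ 2^18 = 2.38/262144 V = 9.079 µV.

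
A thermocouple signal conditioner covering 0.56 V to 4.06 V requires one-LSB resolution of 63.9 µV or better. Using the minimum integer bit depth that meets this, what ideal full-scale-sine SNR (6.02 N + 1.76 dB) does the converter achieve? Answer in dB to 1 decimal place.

Range = 4.06 − (0.56) = 3.5 V.
3.5 V / 63.9 µV = 54770. Since 2^15 = 32768 and 2^16 = 65536, N = 16.
Ideal SNR at N = 16: 6.02·16 + 1.76 = 98.1 dB.

98.1 dB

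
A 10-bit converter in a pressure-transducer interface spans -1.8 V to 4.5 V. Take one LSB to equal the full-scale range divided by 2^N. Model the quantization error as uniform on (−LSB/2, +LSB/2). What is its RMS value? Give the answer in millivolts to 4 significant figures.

1.776 mV

The full-scale span is 4.5 − (-1.8) = 6.3 V.
Step size = 6.3/1024 V = 6.15234 mV.
RMS of a uniform error over width LSB is LSB/√12 = 1.776 mV.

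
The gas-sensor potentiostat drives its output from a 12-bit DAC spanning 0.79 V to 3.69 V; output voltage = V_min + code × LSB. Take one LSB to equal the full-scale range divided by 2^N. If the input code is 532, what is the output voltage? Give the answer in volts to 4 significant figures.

1.167 V

Range = 3.69 − (0.79) = 2.9 V. LSB = 2.9 V / 2^12.
V_out = 0.79 + 532 × (2.9/4096) V
      = 0.79 V + 0.376660 V = 1.16666 V.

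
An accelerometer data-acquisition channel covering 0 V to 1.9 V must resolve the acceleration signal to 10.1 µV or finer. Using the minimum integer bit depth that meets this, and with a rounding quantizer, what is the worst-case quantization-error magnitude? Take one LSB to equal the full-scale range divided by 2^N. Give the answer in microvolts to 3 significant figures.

Full-scale range = 1.9 V.
Required number of levels: 1.9/10.1 µV = 188120; smallest N with 2^N ≥ that is 18.
One LSB is 1.9 V / 262144 = 7.2479 µV.
Max error for round-to-nearest is LSB/2 = 3.62 µV.

3.62 µV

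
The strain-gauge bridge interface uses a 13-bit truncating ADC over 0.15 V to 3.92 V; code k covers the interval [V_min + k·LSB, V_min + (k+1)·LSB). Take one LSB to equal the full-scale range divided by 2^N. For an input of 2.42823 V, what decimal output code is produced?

The full-scale span is 3.92 − (0.15) = 3.77 V. LSB = 3.77 V / 2^13 ≈ 460.2 µV.
(V_in − V_min) × 2^13/range = (2.42823 − (0.15)) × 8192/3.77 = 4950.467.
Floor → code = 4950.

4950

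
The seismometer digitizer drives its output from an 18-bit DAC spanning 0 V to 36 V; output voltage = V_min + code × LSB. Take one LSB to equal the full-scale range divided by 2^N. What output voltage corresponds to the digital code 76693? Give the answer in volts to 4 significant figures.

Range is 36 V. LSB = 36 V / 2^18.
V_out = V_min + code × LSB = 0 V + 76693 × 36 V / 262144
      = 0 + 10.5322 = 10.5322 V.

10.53 V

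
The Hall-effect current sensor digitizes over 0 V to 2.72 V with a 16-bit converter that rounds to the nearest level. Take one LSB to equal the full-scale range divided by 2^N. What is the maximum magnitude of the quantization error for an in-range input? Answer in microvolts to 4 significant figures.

20.75 µV

Range is 2.72 V.
LSB = 2.72 V / 2^16 = 41.5039 µV.
A rounding quantizer has |error| ≤ LSB/2 = 20.75 µV.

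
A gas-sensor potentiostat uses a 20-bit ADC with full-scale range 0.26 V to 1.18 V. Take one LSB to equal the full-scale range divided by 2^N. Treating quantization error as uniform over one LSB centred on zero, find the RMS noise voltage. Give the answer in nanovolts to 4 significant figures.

Range = 1.18 − (0.26) = 0.92 V.
LSB = 0.92 V ÷ 2^20 = 0.92/1048576 V = 0.877380 µV.
RMS of a uniform error over width LSB is LSB/√12 = 253.3 nV.

253.3 nV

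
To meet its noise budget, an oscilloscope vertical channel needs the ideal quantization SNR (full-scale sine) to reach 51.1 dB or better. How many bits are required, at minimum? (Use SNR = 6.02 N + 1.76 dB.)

9 bits

Required N = ⌈(51.1 − 1.76)/6.02⌉ = ⌈8.196⌉ = 9.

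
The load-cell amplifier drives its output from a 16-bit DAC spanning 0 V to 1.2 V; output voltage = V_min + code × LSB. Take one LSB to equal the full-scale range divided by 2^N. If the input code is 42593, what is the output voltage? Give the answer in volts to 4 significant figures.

Full-scale range = 1.2 V. LSB = 1.2 V / 2^16.
V_out = 0 + 42593 × (1.2/65536) V
      = 0 V + 0.779901 V = 0.779901 V.

0.7799 V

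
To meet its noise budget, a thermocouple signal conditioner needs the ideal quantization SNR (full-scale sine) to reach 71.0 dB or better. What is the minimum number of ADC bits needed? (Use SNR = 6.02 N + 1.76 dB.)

12 bits

6.02 N + 1.76 ≥ 71.0 gives N ≥ 11.502, so the minimum integer is 12.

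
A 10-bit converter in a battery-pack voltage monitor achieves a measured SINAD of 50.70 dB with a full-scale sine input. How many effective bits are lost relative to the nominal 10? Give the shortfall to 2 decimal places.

1.87 bits

Effective bits = (50.70 − 1.76)/6.02 = 8.1296.
10 − 8.1296 = 1.87 bits below nominal.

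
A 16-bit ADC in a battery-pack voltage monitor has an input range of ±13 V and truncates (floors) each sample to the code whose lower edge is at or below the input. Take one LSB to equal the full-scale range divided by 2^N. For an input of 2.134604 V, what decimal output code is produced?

38148

Span: 13 V − (-13 V) = 26 V. LSB = 26 V / 2^16 ≈ 396.7 µV.
V_in − V_min = 2.134604 − (-13) = 15.134604 V.
Divide by LSB: 15.134604 × 65536/26 = 38148.5157.
Truncating gives code 38148.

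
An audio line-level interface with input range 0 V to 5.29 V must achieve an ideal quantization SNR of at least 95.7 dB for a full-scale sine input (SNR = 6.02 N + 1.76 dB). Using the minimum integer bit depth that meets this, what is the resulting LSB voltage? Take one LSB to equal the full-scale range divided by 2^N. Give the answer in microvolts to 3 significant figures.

80.7 µV

V_FS = 5.29 V.
Required N = ⌈(95.7 − 1.76)/6.02⌉ = ⌈15.605⌉ = 16.
Step size = 5.29/65536 V = 80.7 µV.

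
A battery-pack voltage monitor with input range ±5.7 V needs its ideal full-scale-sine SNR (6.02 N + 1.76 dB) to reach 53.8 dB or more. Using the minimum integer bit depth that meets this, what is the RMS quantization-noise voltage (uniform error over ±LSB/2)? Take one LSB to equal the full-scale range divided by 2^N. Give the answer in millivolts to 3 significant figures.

Full-scale range = 5.7 V − (-5.7 V) = 11.4 V.
Required N = ⌈(53.8 − 1.76)/6.02⌉ = ⌈8.645⌉ = 9.
LSB = 11.4 V / 2^9 = 22.266 mV.
V_rms = LSB/√12 = 6.43 mV.

6.43 mV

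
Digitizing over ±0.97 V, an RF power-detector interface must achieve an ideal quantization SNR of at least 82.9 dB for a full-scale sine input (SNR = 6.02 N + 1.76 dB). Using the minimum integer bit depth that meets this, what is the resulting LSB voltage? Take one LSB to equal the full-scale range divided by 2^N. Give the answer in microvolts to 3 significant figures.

Span: 0.97 V − (-0.97 V) = 1.94 V.
N ≥ (82.9 − 1.76)/6.02 = 13.478 → N_min = 14.
Step size = 1.94/16384 V = 118 µV.

118 µV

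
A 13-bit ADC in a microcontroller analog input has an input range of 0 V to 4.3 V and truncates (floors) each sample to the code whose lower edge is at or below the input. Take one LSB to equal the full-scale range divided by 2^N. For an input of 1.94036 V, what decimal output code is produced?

3696

Span = 4.3 V. LSB = 4.3 V / 2^13 ≈ 0.5249 mV.
V_in − V_min = 1.94036 − (0) = 1.94036 V.
Divide by LSB: 1.94036 × 8192/4.3 = 3696.6114.
Truncating gives code 3696.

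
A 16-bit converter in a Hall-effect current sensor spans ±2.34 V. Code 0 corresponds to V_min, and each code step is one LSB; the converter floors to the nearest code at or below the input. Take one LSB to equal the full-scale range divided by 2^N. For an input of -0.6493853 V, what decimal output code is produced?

The full-scale span is 2.34 − (-2.34) = 4.68 V. LSB = 4.68 V / 2^16 ≈ 71.41 µV.
V_in − V_min = -0.6493853 − (-2.34) = 1.6906147 V.
Divide by LSB: 1.6906147 × 65536/4.68 = 23674.3857.
Truncating gives code 23674.

23674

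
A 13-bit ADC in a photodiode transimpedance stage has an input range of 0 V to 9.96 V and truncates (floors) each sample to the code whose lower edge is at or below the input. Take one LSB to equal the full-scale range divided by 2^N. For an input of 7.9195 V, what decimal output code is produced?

Range is 9.96 V. LSB = 9.96 V / 2^13 ≈ 1.216 mV.
(V_in − V_min) × 2^13/range = (7.9195 − (0)) × 8192/9.96 = 6513.709.
Floor → code = 6513.

6513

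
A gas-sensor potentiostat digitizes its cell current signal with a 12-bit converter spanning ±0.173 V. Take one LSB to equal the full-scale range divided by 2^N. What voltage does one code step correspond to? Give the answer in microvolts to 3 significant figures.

Range = 0.173 − (-0.173) = 0.346 V.
2^12 = 4096 levels.
Step size = 0.346/4096 V = 84.5 µV.

84.5 µV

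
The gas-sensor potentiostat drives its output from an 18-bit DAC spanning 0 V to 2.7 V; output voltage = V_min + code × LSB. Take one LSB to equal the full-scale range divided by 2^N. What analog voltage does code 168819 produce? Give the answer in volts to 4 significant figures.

Span = 2.7 V. LSB = 2.7 V / 2^18.
Output = V_min + (168819/262144) × range = 0 + 0.643993 × 2.7 V
      = 0 + 1.73878 = 1.73878 V.

1.739 V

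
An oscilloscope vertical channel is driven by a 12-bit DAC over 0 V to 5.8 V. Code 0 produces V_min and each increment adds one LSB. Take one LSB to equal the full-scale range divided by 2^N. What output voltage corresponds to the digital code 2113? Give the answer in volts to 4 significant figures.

2.992 V

V_FS = 5.8 V. LSB = 5.8 V / 2^12.
Output = V_min + (2113/4096) × range = 0 + 0.515869 × 5.8 V
      = 0 V + 2.99204 V = 2.99204 V.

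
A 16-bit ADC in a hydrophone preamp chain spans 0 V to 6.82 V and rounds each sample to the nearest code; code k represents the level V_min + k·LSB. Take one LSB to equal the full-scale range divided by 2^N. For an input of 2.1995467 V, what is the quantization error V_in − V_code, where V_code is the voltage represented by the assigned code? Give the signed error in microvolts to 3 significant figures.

V_FS = 6.82 V. LSB = 6.82 V / 2^16 ≈ 104.1 µV.
(V_in − V_min)/LSB = (2.1995467 − (0)) × 65536/6.82 = 21136.2892 → nearest code k = 21136.
V_code = V_min + k × range/2^16 = 0 + 21136 × 6.82/65536 = 2.1995166016 V.
Error = V_in − V_code = 2.1995467 − (2.1995166016) = +30.1 µV.

+30.1 µV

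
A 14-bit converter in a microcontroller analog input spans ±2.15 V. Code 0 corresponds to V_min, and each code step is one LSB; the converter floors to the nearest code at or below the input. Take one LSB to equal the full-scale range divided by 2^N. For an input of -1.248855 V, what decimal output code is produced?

3433

Span: 2.15 V − (-2.15 V) = 4.3 V. LSB = 4.3 V / 2^14 ≈ 262.5 µV.
(V_in − V_min) × 2^14/range = (-1.248855 − (-2.15)) × 16384/4.3 = 3433.572.
Floor → code = 3433.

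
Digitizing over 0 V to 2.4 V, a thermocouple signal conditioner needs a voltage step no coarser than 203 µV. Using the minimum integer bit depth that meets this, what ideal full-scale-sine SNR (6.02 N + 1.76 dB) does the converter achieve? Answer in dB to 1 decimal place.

86.0 dB

Span = 2.4 V.
Need 2^N ≥ 2.4 V / 203 µV = 11820 → N_min = 14.
6.02(14) + 1.76 = 86.04 dB.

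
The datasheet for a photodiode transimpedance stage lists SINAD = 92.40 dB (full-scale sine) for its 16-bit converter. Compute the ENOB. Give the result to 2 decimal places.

(92.40 − 1.76) / 6.02 = 90.64/6.02 = 15.0565 effective bits.

15.06 bits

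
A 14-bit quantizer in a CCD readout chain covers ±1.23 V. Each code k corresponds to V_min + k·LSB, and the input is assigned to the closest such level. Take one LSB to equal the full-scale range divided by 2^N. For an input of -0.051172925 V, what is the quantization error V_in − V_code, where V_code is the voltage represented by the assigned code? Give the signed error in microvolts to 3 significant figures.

Span: 1.23 V − (-1.23 V) = 2.46 V. LSB = 2.46 V / 2^14 ≈ 150.1 µV.
(V_in − V_min)/LSB = (-0.051172925 − (-1.23)) × 16384/2.46 = 7851.1800 → nearest code k = 7851.
Reconstructed level: -1.23 + 7851 × 2.46/16384 V = -0.051199951172 V.
Error = V_in − V_code = -0.051172925 − (-0.051199951172) = +27.0 µV.

+27.0 µV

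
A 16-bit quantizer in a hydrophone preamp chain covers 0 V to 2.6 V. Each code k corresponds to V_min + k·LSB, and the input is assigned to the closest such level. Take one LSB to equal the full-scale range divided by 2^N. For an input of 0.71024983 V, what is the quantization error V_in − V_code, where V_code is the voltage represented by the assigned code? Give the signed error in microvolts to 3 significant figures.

V_FS = 2.6 V. LSB = 2.6 V / 2^16 ≈ 39.67 µV.
(0.71024983 − (0)) / LSB = 0.71024983 × 65536/2.6 = 17902.6665. Nearest integer: k = 17903.
Reconstructed level: 0 + 17903 × 2.6/65536 V = 0.71026306152 V.
V_in − V_code = 0.71024983 − (0.71026306152) = −13.2 µV.

−13.2 µV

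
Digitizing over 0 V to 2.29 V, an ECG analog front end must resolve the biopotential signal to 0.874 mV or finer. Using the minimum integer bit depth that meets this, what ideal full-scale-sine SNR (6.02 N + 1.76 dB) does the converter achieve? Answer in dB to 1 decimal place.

Full-scale range = 2.29 V.
2.29 V / 0.874 mV = 2620. Since 2^11 = 2048 and 2^12 = 4096, N = 12.
6.02(12) + 1.76 = 74.00 dB.

74.0 dB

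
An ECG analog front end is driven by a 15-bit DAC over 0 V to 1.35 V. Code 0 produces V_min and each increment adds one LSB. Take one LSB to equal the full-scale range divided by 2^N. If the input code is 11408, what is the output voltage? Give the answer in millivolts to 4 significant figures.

Full-scale range = 1.35 V. LSB = 1.35 V / 2^15.
V_out = V_min + code × LSB = 0 V + 11408 × 1.35 V / 32768
      = 0 + 0.469995 = 0.469995 V.

470.0 mV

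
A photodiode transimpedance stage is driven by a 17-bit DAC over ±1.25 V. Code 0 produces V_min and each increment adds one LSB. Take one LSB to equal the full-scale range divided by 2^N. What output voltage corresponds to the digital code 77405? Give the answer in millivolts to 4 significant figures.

226.4 mV

Range = 1.25 − (-1.25) = 2.5 V. LSB = 2.5 V / 2^17.
V_out = V_min + code × LSB = -1.25 V + 77405 × 2.5 V / 131072
      = -1.25 V + 1.47638 V = 0.226383 V.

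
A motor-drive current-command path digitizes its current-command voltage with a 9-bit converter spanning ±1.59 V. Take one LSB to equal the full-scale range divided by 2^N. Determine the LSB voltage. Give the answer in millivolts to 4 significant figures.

6.211 mV

Full-scale range = 1.59 V − (-1.59 V) = 3.18 V.
There are 2^9 = 512 steps.
LSB = 3.18 V / 2^9 = 6.211 mV.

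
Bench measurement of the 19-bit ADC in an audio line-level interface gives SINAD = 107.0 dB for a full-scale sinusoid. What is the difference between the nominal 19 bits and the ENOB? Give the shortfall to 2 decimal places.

1.52 bits

N_eff = (107.0 − 1.76)/6.02 = 17.4817 bits.
19 − 17.4817 = 1.52 bits below nominal.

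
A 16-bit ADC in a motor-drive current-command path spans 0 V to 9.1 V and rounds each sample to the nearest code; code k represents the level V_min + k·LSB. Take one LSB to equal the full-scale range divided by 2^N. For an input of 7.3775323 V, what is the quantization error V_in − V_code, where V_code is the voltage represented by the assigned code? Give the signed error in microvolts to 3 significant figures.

+28.3 µV

Full-scale range = 9.1 V. LSB = 9.1 V / 2^16 ≈ 138.9 µV.
(7.3775323 − (0)) / LSB = 7.3775323 × 65536/9.1 = 53131.2040. Nearest integer: k = 53131.
V_code = V_min + k × range/2^16 = 0 + 53131 × 9.1/65536 = 7.3775039673 V.
V_in − V_code = 7.3775323 − (7.3775039673) = +28.3 µV.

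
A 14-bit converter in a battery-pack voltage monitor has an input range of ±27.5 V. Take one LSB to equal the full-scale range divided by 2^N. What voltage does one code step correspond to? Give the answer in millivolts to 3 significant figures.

3.36 mV

The full-scale span is 27.5 − (-27.5) = 55 V.
Number of codes = 2^14 = 16384.
Step size = 55/16384 V = 3.36 mV.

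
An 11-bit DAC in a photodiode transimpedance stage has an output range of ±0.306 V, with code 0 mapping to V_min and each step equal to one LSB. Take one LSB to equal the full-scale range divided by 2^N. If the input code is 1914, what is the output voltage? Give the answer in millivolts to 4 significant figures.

266.0 mV

Range = 0.306 − (-0.306) = 0.612 V. LSB = 0.612 V / 2^11.
V_out = -0.306 + 1914 × (0.612/2048) V
      = -0.306 V + 0.571957 V = 0.265957 V.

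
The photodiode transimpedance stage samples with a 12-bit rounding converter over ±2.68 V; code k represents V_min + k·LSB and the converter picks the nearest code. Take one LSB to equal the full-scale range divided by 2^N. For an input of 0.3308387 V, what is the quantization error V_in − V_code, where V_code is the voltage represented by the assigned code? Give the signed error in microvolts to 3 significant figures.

The full-scale span is 2.68 − (-2.68) = 5.36 V. LSB = 5.36 V / 2^12 ≈ 1.309 mV.
Position in LSBs: (0.3308387 − (-2.68)) × 4096/5.36 = 2300.8200; rounding gives k = 2301.
Reconstructed level: -2.68 + 2301 × 5.36/4096 V = 0.3310742188 V.
Error = V_in − V_code = 0.3308387 − (0.3310742188) = −236 µV.

−236 µV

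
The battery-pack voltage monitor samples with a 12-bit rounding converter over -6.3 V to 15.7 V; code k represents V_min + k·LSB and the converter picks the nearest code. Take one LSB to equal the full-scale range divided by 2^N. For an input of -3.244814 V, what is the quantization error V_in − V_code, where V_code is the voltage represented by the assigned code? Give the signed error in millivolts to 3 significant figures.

−0.966 mV

The full-scale span is 15.7 − (-6.3) = 22 V. LSB = 22 V / 2^12 ≈ 5.371 mV.
Position in LSBs: (-3.244814 − (-6.3)) × 4096/22 = 568.8201; rounding gives k = 569.
V_code = -6.3 + (569/4096) × 22 = -3.243847656 V.
Error = V_in − V_code = -3.244814 − (-3.243847656) = −0.966 mV.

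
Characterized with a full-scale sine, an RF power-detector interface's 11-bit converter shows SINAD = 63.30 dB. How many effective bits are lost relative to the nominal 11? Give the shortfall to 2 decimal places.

N_eff = (63.30 − 1.76)/6.02 = 10.2226 bits.
11 − 10.2226 = 0.78 bits below nominal.

0.78 bits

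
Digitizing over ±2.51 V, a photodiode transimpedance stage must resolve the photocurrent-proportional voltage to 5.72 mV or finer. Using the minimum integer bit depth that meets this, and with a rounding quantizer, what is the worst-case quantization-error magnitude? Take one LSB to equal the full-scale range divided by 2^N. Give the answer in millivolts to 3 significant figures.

The full-scale span is 2.51 − (-2.51) = 5.02 V.
5.02 V / 5.72 mV = 877.6. Since 2^9 = 512 and 2^10 = 1024, N = 10.
LSB = 5.02 V / 2^10 = 4.9023 mV.
Half an LSB is 2.45 mV.

2.45 mV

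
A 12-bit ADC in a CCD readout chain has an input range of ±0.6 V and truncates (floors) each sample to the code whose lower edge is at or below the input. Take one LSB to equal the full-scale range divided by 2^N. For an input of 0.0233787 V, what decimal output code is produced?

The full-scale span is 0.6 − (-0.6) = 1.2 V. LSB = 1.2 V / 2^12 ≈ 293.0 µV.
(V_in − V_min) × 2^12/range = (0.0233787 − (-0.6)) × 4096/1.2 = 2127.799.
Floor → code = 2127.

2127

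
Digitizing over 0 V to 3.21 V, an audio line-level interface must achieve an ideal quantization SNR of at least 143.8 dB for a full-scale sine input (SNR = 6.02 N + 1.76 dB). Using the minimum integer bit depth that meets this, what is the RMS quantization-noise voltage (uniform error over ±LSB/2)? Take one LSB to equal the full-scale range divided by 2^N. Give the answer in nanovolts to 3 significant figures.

55.2 nV

Full-scale range = 3.21 V.
Required N = ⌈(143.8 − 1.76)/6.02⌉ = ⌈23.595⌉ = 24.
LSB = 3.21 V / 2^24 = 191.33 nV.
σ_q = LSB/√12 = 191.33 nV/3.4641 = 55.2 nV.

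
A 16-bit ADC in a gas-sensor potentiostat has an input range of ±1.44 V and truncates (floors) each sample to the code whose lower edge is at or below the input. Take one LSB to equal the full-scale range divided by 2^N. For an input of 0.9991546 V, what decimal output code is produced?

55504

Full-scale range = 1.44 V − (-1.44 V) = 2.88 V. LSB = 2.88 V / 2^16 ≈ 43.95 µV.
V_in − V_min = 0.9991546 − (-1.44) = 2.4391546 V.
Divide by LSB: 2.4391546 × 65536/2.88 = 55504.3180.
Truncating gives code 55504.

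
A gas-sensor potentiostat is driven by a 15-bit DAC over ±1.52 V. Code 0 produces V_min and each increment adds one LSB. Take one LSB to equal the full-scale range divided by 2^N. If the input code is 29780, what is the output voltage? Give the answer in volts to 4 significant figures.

Span: 1.52 V − (-1.52 V) = 3.04 V. LSB = 3.04 V / 2^15.
V_out = -1.52 + 29780 × (3.04/32768) V
      = -1.52 + 2.76279 = 1.24279 V.

1.243 V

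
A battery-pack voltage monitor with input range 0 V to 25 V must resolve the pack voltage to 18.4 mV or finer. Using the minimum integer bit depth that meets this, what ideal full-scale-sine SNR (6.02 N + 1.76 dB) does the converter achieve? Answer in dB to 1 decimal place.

Range is 25 V.
25 V / 18.4 mV = 1359. Since 2^10 = 1024 and 2^11 = 2048, N = 11.
Ideal SNR at N = 11: 6.02·11 + 1.76 = 68.0 dB.

68.0 dB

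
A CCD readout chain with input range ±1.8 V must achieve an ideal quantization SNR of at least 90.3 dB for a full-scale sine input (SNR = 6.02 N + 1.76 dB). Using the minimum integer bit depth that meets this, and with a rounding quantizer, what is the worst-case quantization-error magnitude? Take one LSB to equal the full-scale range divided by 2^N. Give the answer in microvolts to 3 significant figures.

54.9 µV

The full-scale span is 1.8 − (-1.8) = 3.6 V.
6.02 N + 1.76 ≥ 90.3 gives N ≥ 14.708, so the minimum integer is 15.
Step size = 3.6/32768 V = 109.86 µV.
|e|_max = LSB/2 = 54.9 µV.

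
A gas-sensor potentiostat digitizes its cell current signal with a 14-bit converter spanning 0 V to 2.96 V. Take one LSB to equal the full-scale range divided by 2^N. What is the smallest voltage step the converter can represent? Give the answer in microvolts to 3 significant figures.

V_FS = 2.96 V.
2^14 = 16384 levels.
One LSB is 2.96 V / 16384 = 181 µV.

181 µV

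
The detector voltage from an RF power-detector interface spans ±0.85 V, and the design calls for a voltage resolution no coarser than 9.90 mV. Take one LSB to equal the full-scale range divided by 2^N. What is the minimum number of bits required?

8 bits

Full-scale range = 0.85 V − (-0.85 V) = 1.7 V.
Need 2^N ≥ 1.7 V / 9.90 mV = 171.7 → N_min = 8.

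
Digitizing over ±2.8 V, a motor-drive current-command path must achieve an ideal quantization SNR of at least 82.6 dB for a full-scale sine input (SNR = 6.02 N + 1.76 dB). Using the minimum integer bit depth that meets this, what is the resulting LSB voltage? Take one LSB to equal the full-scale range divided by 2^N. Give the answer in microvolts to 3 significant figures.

Span: 2.8 V − (-2.8 V) = 5.6 V.
6.02 N + 1.76 ≥ 82.6 gives N ≥ 13.429, so the minimum integer is 14.
LSB = 5.6 V ÷ 2^14 = 5.6/16384 V = 342 µV.

342 µV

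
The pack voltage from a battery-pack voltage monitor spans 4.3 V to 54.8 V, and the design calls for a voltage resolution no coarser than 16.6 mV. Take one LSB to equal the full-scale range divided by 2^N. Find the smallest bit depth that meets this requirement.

Full-scale range = 54.8 V − (4.3 V) = 50.5 V.
Levels needed ≥ 50.5/16.6 mV = 3042. 2^12 = 4096 suffices, so N_min = 12.

12 bits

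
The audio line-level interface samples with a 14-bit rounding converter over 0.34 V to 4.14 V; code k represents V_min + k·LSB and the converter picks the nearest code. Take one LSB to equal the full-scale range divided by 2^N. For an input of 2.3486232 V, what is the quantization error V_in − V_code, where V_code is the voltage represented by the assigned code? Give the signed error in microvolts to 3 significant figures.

+78.3 µV

The full-scale span is 4.14 − (0.34) = 3.8 V. LSB = 3.8 V / 2^14 ≈ 231.9 µV.
(2.3486232 − (0.34)) / LSB = 2.0086232 × 16384/3.8 = 8660.3375. Nearest integer: k = 8660.
V_code = 0.34 + (8660/16384) × 3.8 = 2.3485449219 V.
Error = V_in − V_code = 2.3486232 − (2.3485449219) = +78.3 µV.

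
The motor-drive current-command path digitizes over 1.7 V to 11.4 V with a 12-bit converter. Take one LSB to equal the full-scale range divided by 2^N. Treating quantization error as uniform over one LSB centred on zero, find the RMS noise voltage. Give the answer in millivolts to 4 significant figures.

0.6836 mV

Span: 11.4 V − (1.7 V) = 9.7 V.
One LSB is 9.7 V / 4096 = 2.36816 mV.
σ_q = LSB/√12 = 2.36816 mV/3.4641 = 0.6836 mV.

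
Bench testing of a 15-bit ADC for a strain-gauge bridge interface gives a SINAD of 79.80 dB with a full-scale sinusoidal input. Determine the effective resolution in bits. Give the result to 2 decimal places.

12.96 bits

(79.80 − 1.76) / 6.02 = 78.04/6.02 = 12.9635 effective bits.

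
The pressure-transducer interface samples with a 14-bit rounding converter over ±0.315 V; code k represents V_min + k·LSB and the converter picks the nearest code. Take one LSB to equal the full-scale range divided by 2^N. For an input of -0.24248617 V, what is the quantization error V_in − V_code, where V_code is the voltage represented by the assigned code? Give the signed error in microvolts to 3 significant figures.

−6.92 µV

Full-scale range = 0.315 V − (-0.315 V) = 0.63 V. LSB = 0.63 V / 2^14 ≈ 38.45 µV.
Position in LSBs: (-0.24248617 − (-0.315)) × 16384/0.63 = 1885.8200; rounding gives k = 1886.
V_code = V_min + k × range/2^14 = -0.315 + 1886 × 0.63/16384 = -0.24247924805 V.
Error = V_in − V_code = -0.24248617 − (-0.24247924805) = −6.92 µV.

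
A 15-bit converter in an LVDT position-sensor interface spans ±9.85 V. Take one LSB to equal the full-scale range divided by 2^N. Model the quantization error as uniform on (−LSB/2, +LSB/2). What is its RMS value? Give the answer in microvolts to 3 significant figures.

174 µV

Full-scale range = 9.85 V − (-9.85 V) = 19.7 V.
LSB = 19.7 V ÷ 2^15 = 19.7/32768 V = 0.60120 mV.
V_rms = LSB/√12 = 0.60120 mV / √12 = 174 µV.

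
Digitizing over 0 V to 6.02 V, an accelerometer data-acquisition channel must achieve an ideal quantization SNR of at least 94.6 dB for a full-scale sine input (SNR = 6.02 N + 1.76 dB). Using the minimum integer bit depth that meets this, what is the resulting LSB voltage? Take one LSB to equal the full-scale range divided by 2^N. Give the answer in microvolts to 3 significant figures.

Span = 6.02 V.
Solving 6.02 N ≥ 94.6 − 1.76: N ≥ 15.422. Round up → N = 16.
Step size = 6.02/65536 V = 91.9 µV.

91.9 µV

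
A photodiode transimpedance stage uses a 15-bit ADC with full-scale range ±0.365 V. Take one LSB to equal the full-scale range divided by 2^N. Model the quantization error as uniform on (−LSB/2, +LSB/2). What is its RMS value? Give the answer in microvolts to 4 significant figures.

The full-scale span is 0.365 − (-0.365) = 0.73 V.
One LSB is 0.73 V / 32768 = 22.2778 µV.
σ_q = LSB/√12 = 22.2778 µV/3.4641 = 6.431 µV.

6.431 µV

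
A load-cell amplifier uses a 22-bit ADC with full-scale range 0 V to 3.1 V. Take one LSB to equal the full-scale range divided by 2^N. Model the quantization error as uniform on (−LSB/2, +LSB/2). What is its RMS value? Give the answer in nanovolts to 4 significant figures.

Full-scale range = 3.1 V.
Step size = 3.1/4194304 V = 0.739098 µV.
RMS of a uniform error over width LSB is LSB/√12 = 213.4 nV.

213.4 nV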